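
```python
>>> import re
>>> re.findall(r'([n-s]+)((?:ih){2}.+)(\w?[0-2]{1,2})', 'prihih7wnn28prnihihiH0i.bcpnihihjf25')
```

[('pr', 'ihih7wnn28prnihihiH0i.bcpnihihjf', '2')]

The pattern matches one or more of a character in [n-s] (captured); then the literal 'ih' repeated 2 times, then one or more of any character (captured); then optionally a word character, then 1 to 2 of a character in [0-2] (captured).
`findall` packs the 3 group values into a tuple for every match.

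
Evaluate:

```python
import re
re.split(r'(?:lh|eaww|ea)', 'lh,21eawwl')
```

Branches in `(...|...)` are attempted left-to-right; the first branch that allows the whole pattern to succeed is taken.
Each match becomes a cut point; 3 segments remain.

['', ',21', 'l']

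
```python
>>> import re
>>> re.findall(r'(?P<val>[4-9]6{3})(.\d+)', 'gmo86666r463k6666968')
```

With 2 capturing groups, `findall` returns a 2-tuple per match.

[('6666', 'r463'), ('6666', '968')]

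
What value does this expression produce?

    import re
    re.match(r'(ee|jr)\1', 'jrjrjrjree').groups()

The match spans [0:4] → 'jrjr'.
Captured: group 1 = 'jr'.

('jr',)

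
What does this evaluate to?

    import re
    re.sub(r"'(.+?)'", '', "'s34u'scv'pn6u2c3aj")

"scv'pn6u2c3aj"

Lazy quantifiers expand one character at a time until the remainder of the pattern can match.
`sub` substitutes '' at each match site.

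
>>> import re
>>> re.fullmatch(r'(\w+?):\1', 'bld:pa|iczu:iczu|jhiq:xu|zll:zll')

A backreference is literal: `\1` must see the identical characters the first group matched.
`fullmatch` succeeds only if the pattern covers the string from start to end.
Here the string isn't matched end-to-end, so the call returns None.

None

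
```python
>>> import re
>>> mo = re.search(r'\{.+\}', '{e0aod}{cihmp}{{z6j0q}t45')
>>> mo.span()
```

(0, 22)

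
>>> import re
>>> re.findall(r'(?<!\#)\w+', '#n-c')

`(?!…)`/`(?<!…)` only lets a position through if the neighbouring text does NOT match; no characters are consumed.
Walking the string: at [3:4] → 'c'.
Since nothing is captured, `findall` lists the 1 matched substring directly.

['c']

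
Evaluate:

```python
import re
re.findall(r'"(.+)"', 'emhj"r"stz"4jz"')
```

Matches: at [4:15] match '"r"stz"4jz"', group 1 = 'r"stz"4jz'.
One capturing group, so `findall` returns just the captured substring from the one match — 1 in all.

['r"stz"4jz']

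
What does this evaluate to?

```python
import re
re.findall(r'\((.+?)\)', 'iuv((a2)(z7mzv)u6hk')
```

['(a2', 'z7mzv']

A non-greedy quantifier consumes as few characters as it can — just enough that the remainder of the pattern still matches from where it stops; whatever follows it matches normally.
Matches: at [3:8] match '((a2)', group 1 = '(a2'; at [8:15] match '(z7mzv)', group 1 = 'z7mzv'.
One capturing group, so `findall` returns just the captured substring from each match — 2 in all.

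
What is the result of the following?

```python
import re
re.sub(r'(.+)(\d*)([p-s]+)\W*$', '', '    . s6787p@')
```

Pattern: one or more of any character (captured); then zero or more of a digit (captured); then one or more of a character in [p-s] (captured); then zero or more of a non-word character; then anchored at the end.
Matches: at [0:13] → '    . s6787p@'.
`sub` substitutes '' at each match site.

''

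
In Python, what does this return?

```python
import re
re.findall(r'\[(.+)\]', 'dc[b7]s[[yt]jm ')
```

['b7]s[[yt']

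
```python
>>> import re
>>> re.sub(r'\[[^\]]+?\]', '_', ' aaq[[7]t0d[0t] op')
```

' aaq_t0d_ op'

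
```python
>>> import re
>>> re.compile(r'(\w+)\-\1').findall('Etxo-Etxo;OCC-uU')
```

['Etxo']

The backreference `\1` re-matches whatever the first group consumed, character for character.
Walking the string: at [0:9] match 'Etxo-Etxo', group 1 = 'Etxo'.
One capturing group, so `findall` returns just the captured substring from the one match — 1 in all.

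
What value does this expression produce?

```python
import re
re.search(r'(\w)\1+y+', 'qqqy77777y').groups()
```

('q',)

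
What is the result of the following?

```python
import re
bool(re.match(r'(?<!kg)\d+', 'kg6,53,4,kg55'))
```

False

`match` is anchored at position 0; if the pattern doesn't fit there, it returns None.
Here the pattern fails at index 0, so the call returns None, and `bool(None)` is False.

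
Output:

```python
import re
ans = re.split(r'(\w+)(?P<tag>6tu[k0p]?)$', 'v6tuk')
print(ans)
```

['', 'v', '6tuk', '']

Pattern: one or more of a word character (captured); then the literal '6tu', then optionally one of [k0p] (captured as 'tag'); then anchored at the end.
Because the pattern has a capturing group, `split` also inserts each captured text between the pieces.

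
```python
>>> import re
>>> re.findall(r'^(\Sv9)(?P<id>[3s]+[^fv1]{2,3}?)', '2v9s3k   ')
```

Pattern: anchored at the start of the string; then a non-whitespace character, then the literal 'v9' (captured); then one or more of one of [3s], then 2 to 3 of any character except [fv1] (lazy) (captured as 'id').
The `?` after the quantifier makes it lazy — it takes as little as possible before letting the rest of the pattern try.
Scanning left to right: at [0:7] match '2v9s3k ', groups = ('2v9', 's3k ').
Multiple groups make `findall` return tuples — one 2-tuple for the one match.

[('2v9', 's3k ')]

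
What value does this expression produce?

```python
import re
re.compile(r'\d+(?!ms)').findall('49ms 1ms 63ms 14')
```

The negative lookaround is zero-width — it rules out positions where the adjacent text would match, without consuming anything.
Since nothing is captured, `findall` lists the 3 matched substrings directly.

['4', '6', '14']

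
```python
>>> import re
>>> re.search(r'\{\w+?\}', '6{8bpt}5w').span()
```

(1, 7)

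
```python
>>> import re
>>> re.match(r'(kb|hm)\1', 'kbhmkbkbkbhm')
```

None

`\1` is not a pattern — it's the concrete string captured by group 1, re-applied verbatim.
With `match`, the pattern is implicitly anchored at the beginning.
Here the pattern fails at index 0, so the call returns None.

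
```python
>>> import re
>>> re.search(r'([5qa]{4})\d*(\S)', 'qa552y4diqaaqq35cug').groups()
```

('qa55', 'y')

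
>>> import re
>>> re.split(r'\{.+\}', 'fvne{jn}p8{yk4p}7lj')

Splitting on the pattern gives 2 pieces.

['fvne', '7lj']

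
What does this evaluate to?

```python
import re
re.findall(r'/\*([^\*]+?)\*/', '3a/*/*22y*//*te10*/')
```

['22y', 'te10']

Walking the string: at [4:11] match '/*22y*/', group 1 = '22y'; at [11:19] match '/*te10*/', group 1 = 'te10'.
With a single group, `findall` returns only what that group captured — 2 items.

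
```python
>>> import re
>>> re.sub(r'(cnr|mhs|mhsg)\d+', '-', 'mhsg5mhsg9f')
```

'--f'

Matches: at [0:5] → 'mhsg5'; at [5:10] → 'mhsg9'.
Every occurrence is swapped for '-'.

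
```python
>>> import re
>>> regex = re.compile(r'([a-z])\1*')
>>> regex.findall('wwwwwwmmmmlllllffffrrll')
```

['w', 'm', 'l', 'f', 'r', 'l']

A backreference is literal: `\1` must see the identical characters the first group matched.
Because there's exactly one group, `findall` drops the full match and keeps group 1 from each hit.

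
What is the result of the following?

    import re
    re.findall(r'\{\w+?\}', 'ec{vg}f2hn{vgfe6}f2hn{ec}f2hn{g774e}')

['{vg}', '{vgfe6}', '{ec}', '{g774e}']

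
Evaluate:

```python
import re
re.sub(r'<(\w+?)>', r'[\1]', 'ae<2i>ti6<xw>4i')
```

Matches: at [2:6] → '<2i>'; at [9:13] → '<xw>'.
`\1` in the replacement pulls in group 1's text for each match.

'ae[2i]ti6[xw]4i'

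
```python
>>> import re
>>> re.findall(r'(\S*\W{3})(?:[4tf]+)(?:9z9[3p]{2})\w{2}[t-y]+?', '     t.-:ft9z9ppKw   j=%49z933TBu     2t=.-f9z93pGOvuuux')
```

Pattern: zero or more of a non-whitespace character, then exactly 3 of a non-word character (captured); then one or more of one of [4tf] (non-capturing group); then the literal '9z9', then exactly 2 of one of [3p] (non-capturing group); then exactly 2 of a word character, then one or more of a character in [t-y] (lazy).
Matches: at [38:52] match '2t=.-f9z93pGOv', group 1 = '2t=.-'.
`findall` collects group 1 from the one match (1 total).

['2t=.-']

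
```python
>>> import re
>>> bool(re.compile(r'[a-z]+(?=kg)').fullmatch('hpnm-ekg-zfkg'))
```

False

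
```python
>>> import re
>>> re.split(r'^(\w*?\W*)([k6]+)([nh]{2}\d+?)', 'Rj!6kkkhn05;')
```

['', 'Rj!', '6kkk', 'hn0', '5;']

Lazy quantifiers expand one character at a time until the remainder of the pattern can match.
Because the pattern has a capturing group, `split` also inserts each captured text between the pieces.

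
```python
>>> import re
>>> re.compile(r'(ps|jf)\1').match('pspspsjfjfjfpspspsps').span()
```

(0, 4)

`\1` is not a pattern — it's the concrete string captured by group 1, re-applied verbatim.
`re.match` won't scan ahead — the pattern has to work from the very first character.
The match spans [0:4] → 'psps'.
Captured: group 1 = 'ps'.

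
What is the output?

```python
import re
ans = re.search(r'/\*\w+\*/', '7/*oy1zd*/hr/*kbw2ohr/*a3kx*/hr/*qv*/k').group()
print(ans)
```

/*oy1zd*/

Unlike `match`, `search` isn't anchored — it looks for the pattern anywhere in the string.
The match spans [1:10] → '/*oy1zd*/'.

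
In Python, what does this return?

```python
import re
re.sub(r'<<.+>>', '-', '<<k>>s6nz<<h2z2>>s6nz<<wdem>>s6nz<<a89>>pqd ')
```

Each match is replaced by '-'.

'-pqd '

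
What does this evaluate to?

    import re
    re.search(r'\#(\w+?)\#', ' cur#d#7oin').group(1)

'd'

The match spans [4:7] → '#d#'.
Captured: group 1 = 'd'.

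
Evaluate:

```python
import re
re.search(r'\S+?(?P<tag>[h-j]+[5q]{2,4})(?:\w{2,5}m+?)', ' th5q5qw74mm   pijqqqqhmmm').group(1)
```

'h5q5q'

This matches one or more of a non-whitespace character (lazy); then one or more of a character in [h-j], then 2 to 4 of one of [5q] (captured as 'tag'); then 2 to 5 of a word character, then one or more of the literal 'm' (lazy) (non-capturing group).
`re.search` scans for the first position where the pattern succeeds.
The match spans [1:12] → 'th5q5qw74mm'.
Captured: group 1 = 'h5q5q'.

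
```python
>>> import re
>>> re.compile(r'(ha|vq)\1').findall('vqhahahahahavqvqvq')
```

['ha', 'ha', 'vq']

`\1` has to match the exact text group 1 already captured.
Because there's exactly one group, `findall` drops the full match and keeps group 1 from each hit.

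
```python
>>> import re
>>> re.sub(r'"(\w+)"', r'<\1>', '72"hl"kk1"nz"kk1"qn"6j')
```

'72<hl>kk1<nz>kk1<qn>6j'

Matches: at [2:6] → '"hl"'; at [9:13] → '"nz"'; at [16:20] → '"qn"'.
`\1` in the replacement pulls in group 1's text for each match.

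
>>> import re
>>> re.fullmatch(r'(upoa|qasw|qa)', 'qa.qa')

`fullmatch` succeeds only if the pattern covers the string from start to end.
Here the pattern can't cover the whole string, so the call returns None.

None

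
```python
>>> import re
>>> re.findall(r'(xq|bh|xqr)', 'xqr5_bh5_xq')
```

Alternation isn't longest-match — the leftmost alternative that fits at this position is chosen.
Because there's exactly one group, `findall` drops the full match and keeps group 1 from each hit.

['xq', 'bh', 'xq']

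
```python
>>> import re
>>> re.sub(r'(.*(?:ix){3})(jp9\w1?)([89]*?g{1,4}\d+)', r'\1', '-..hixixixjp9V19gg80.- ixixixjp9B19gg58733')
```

'-..hixixixjp9V19gg80.- ixixix'

The pattern matches zero or more of any character, then the literal 'ix' repeated 3 times (captured); then the literal 'jp9', then a word character, then optionally the literal '1' (captured); then zero or more of one of [89] (lazy), then 1 to 4 of a literal 'g', then one or more of a digit (captured).
Each match is replaced using the text its own group 1 captured.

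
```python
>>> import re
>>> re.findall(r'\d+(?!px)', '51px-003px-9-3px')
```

`(?!…)`/`(?<!…)` only lets a position through if the neighbouring text does NOT match; no characters are consumed.
Walking the string: at [0:1] → '5'; at [5:7] → '00'; at [11:12] → '9'.
`findall` yields the raw match text (3 of them) because the pattern has no groups.

['5', '00', '9']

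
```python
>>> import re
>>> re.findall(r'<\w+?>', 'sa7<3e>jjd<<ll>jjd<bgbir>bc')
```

['<3e>', '<ll>', '<bgbir>']

No capturing groups, so `findall` returns the 3 full match strings.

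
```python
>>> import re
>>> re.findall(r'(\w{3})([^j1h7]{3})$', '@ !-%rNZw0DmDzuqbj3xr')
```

Pattern: exactly 3 of a word character (captured); then exactly 3 of any character except [j1h7] (captured); then anchored at the end.
Scanning left to right: at [15:21] match 'qbj3xr', groups = ('qbj', '3xr').
Multiple groups make `findall` return tuples — one 2-tuple for the one match.

[('qbj', '3xr')]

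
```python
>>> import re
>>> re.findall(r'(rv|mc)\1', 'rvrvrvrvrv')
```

['rv', 'rv']

The backreference `\1` re-matches whatever the first group consumed, character for character.
Scanning left to right: at [0:4] match 'rvrv', group 1 = 'rv'; at [4:8] match 'rvrv', group 1 = 'rv'.
`findall` collects group 1 from each match (2 total).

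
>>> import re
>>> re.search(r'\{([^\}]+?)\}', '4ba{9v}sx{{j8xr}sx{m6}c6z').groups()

The match spans [3:7] → '{9v}'.
Captured: group 1 = '9v'.

('9v',)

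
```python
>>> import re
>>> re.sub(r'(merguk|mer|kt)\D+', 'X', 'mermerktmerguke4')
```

'X4'

Matches: at [0:15] → 'mermerktmerguke'.
Every occurrence is swapped for 'X'.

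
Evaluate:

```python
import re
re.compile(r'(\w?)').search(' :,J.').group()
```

''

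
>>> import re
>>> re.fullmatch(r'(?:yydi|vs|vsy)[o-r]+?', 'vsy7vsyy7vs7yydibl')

None

For `fullmatch`, every character of the input must be accounted for by the pattern.
Here the pattern can't cover the whole string, so the call returns None.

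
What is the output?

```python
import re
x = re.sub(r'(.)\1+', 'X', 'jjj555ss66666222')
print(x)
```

`\1` has to match the exact text group 1 already captured.
`sub` substitutes 'X' at each match site.

XXXXX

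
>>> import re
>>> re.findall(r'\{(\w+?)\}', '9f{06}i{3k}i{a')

['06', '3k']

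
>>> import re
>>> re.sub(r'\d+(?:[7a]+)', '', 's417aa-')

This matches one or more of a digit; then one or more of one of [7a] (non-capturing group).
Each match is replaced by ''.

's-'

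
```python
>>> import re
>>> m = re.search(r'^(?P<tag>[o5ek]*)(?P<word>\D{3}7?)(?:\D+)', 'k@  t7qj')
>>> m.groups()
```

('k', '@  ')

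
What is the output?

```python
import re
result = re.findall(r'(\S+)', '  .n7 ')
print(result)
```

['.n7']

The pattern matches one or more of a non-whitespace character (captured).
Matches: at [2:5] match '.n7', group 1 = '.n7'.
Because there's exactly one group, `findall` drops the full match and keeps group 1 from the one hit.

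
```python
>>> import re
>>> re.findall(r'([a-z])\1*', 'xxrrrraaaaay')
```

The backreference `\1` re-matches whatever the first group consumed, character for character.
Walking the string: at [0:2] match 'xx', group 1 = 'x'; at [2:6] match 'rrrr', group 1 = 'r'; at [6:11] match 'aaaaa', group 1 = 'a'; at [11:12] match 'y', group 1 = 'y'.
Because there's exactly one group, `findall` drops the full match and keeps group 1 from each hit.

['x', 'r', 'a', 'y']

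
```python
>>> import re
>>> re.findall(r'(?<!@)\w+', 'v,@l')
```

['v']

`(?!…)`/`(?<!…)` only lets a position through if the neighbouring text does NOT match; no characters are consumed.
`findall` yields the raw match text (1 of them) because the pattern has no groups.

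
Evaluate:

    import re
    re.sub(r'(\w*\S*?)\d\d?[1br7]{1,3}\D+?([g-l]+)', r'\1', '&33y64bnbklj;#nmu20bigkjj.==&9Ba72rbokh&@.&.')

'&33y;#nmu.==&9Ba&@.&.'

Pattern: zero or more of a word character, then zero or more of a non-whitespace character (lazy) (captured); then a digit, then optionally a digit; then 1 to 3 of one of [1br7]; then one or more of a non-digit (lazy); then one or more of a character in [g-l] (captured).
Because the quantifier is non-greedy, it stops expanding at the earliest point where the rest of the pattern can succeed.
Matches: at [0:12] → '&33y64bnbklj'; at [12:25] → ';#nmu20bigkjj'; at [25:39] → '.==&9Ba72rbokh'.
The replacement refers to a captured group, so each match is rewritten using its own captured text.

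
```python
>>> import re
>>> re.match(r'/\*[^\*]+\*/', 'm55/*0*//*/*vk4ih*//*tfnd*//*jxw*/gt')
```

None

`re.match` only tries the pattern at the start of the string.
Here position 0 doesn't satisfy it, so the call returns None.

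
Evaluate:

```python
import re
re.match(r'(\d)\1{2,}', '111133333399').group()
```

With `match`, the pattern is implicitly anchored at the beginning.
The match spans [0:4] → '1111'.

'1111'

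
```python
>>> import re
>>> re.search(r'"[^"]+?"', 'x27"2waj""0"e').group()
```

'"2waj"'

`re.search` scans for the first position where the pattern succeeds.
The match spans [3:9] → '"2waj"'.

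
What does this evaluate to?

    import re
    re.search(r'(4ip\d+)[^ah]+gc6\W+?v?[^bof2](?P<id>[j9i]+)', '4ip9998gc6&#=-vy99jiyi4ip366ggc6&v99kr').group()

This matches the literal '4ip', then one or more of a digit (captured); then one or more of any character except [ah], then the literal 'gc6', then one or more of a non-word character (lazy); then optionally the literal 'v', then any character except [bof2]; then one or more of one of [j9i] (captured as 'id').
The match spans [0:36] → '4ip9998gc6&#=-vy99jiyi4ip366ggc6&v99'.

'4ip9998gc6&#=-vy99jiyi4ip366ggc6&v99'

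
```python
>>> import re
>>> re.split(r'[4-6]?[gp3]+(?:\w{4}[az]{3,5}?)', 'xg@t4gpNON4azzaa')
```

['xg@t', 'aa']

Each match becomes a cut point; 2 segments remain.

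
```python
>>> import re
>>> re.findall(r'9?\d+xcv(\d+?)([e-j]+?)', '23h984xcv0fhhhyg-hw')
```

The pattern matches optionally the literal '9', then one or more of a digit, then the literal 'xcv'; then one or more of a digit (lazy) (captured); then one or more of a character in [e-j] (lazy) (captured).
With the lazy modifier that quantifier settles for the fewest repetitions that let the rest of the pattern succeed (the atoms after it are unaffected and can still be greedy).
Walking the string: at [3:11] match '984xcv0f', groups = ('0', 'f').
`findall` packs the 2 group values into a tuple for every match.

[('0', 'f')]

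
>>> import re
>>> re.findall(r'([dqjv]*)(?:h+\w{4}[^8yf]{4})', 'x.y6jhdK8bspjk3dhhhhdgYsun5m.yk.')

Pattern: zero or more of one of [dqjv] (captured); then one or more of the literal 'h', then exactly 4 of a word character, then exactly 4 of any character except [8yf] (non-capturing group).
Because there's exactly one group, `findall` drops the full match and keeps group 1 from each hit.

['j', 'd']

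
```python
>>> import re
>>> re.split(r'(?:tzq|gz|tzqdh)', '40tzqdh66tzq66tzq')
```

Branches in `(...|...)` are attempted left-to-right; the first branch that allows the whole pattern to succeed is taken.
The string is cut at each match, leaving 4 pieces.

['40', 'dh66', '66', '']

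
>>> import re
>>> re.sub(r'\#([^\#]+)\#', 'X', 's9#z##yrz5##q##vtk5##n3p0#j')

's9XXXXXj'

Matches: at [2:5] → '#z#'; at [5:11] → '#yrz5#'; at [11:14] → '#q#'; at [14:20] → '#vtk5#'; at [20:26] → '#n3p0#'.
`sub` substitutes 'X' at each match site.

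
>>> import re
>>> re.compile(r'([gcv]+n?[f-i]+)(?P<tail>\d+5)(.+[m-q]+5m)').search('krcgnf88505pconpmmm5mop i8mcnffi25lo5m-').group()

'cgnf88505pconpmmm5mop i8mcnffi25lo5m'

Pattern: one or more of one of [gcv], then optionally a literal 'n', then one or more of a character in [f-i] (captured); then one or more of a digit, then a literal '5' (captured as 'tail'); then one or more of any character, then one or more of a character in [m-q], then the literal '5m' (captured).
`re.search` scans for the first position where the pattern succeeds.
The match spans [2:38] → 'cgnf88505pconpmmm5mop i8mcnffi25lo5m'.
Captured: group 1 = 'cgnf', group 2 = '88505', group 3 = 'pconpmmm5mop i8mcnffi25lo5m'.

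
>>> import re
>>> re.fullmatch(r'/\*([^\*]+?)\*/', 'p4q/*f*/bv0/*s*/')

For `fullmatch`, every character of the input must be accounted for by the pattern.
Here the pattern can't cover the whole string, so the call returns None.

None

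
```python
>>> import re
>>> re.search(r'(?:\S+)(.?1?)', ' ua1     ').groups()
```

The pattern matches one or more of a non-whitespace character (non-capturing group); then optionally any character, then optionally the literal '1' (captured).
`re.search` scans for the first position where the pattern succeeds.
The match spans [1:5] → 'ua1 '.
Captured: group 1 = ' '.

(' ',)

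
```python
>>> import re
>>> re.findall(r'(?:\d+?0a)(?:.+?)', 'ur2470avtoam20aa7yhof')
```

['2470av', '20aa']

A non-greedy quantifier consumes as few characters as it can — just enough that the remainder of the pattern still matches from where it stops; whatever follows it matches normally.
No capturing groups, so `findall` returns the 2 full match strings.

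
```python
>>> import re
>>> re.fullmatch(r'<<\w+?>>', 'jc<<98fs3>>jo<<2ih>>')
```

`fullmatch` succeeds only if the pattern covers the string from start to end.
Here the string isn't matched end-to-end, so the call returns None.

None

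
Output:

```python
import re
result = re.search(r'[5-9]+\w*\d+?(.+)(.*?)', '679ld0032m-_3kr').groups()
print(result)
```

('m-_3kr', '')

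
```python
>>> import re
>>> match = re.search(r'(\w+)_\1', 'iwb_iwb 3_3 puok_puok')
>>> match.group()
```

The backreference `\1` re-matches whatever the first group consumed, character for character.
Unlike `match`, `search` isn't anchored — it looks for the pattern anywhere in the string.
The match spans [0:7] → 'iwb_iwb'.
Captured: group 1 = 'iwb'.

'iwb_iwb'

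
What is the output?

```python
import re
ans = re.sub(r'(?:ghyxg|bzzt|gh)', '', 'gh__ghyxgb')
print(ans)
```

__b

Branches in `(...|...)` are attempted left-to-right; the first branch that allows the whole pattern to succeed is taken.
Matches: at [0:2] → 'gh'; at [4:9] → 'ghyxg'.
Every occurrence is swapped for ''.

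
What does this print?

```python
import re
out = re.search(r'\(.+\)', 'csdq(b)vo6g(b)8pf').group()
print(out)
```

`re.search` scans for the first position where the pattern succeeds.
The match spans [4:14] → '(b)vo6g(b)'.

(b)vo6g(b)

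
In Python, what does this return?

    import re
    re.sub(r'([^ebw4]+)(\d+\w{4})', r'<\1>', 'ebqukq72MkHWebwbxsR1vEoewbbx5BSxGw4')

`\1` in the replacement pulls in group 1's text for each match.

'eb<qukq7>ebwb<xsR>wbb<x>w4'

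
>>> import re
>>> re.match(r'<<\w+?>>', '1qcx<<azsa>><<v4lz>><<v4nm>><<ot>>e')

`re.match` only tries the pattern at the start of the string.
Here the string doesn't start with a match, so the call returns None.

None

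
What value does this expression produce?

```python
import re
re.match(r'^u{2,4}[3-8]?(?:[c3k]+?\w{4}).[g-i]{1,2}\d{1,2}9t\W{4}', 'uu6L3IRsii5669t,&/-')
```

None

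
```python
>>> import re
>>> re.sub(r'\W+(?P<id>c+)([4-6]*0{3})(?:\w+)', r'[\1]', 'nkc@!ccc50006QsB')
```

'nkc[ccc]'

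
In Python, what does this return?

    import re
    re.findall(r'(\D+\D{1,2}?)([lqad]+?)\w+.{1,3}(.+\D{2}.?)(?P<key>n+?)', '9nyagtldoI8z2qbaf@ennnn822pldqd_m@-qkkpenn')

[('nyagtl', 'd', 'nnn822pldqd_m@-qkkpen', 'n')]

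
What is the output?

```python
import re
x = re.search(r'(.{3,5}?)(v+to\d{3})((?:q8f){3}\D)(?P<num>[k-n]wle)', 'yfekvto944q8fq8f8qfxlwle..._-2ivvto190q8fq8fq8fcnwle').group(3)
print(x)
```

q8fq8fq8fc

The match spans [26:52] → '._-2ivvto190q8fq8fq8fcnwle'.
Captured: group 1 = '._-2i', group 2 = 'vvto190', group 3 = 'q8fq8fq8fc', group 4 = 'nwle'.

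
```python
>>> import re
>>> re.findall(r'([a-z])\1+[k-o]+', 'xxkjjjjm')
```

['x', 'j']

The backreference `\1` re-matches whatever the first group consumed, character for character.
Because there's exactly one group, `findall` drops the full match and keeps group 1 from each hit.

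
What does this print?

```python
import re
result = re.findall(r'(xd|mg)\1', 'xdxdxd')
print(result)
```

`\1` is not a pattern — it's the concrete string captured by group 1, re-applied verbatim.
Matches: at [0:4] match 'xdxd', group 1 = 'xd'.
`findall` collects group 1 from the one match (1 total).

['xd']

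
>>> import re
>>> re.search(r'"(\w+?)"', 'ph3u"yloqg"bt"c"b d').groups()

('yloqg',)

The match spans [4:11] → '"yloqg"'.
Captured: group 1 = 'yloqg'.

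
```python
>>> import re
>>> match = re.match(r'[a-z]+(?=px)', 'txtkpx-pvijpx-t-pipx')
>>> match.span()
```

`re.match` won't scan ahead — the pattern has to work from the very first character.
The match spans [0:4] → 'txtk'.

(0, 4)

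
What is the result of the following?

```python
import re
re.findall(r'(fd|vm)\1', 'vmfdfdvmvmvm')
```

['fd', 'vm']

After group 1 captures some text, `\1` only succeeds where that same text appears again.
Scanning left to right: at [2:6] match 'fdfd', group 1 = 'fd'; at [6:10] match 'vmvm', group 1 = 'vm'.
Because there's exactly one group, `findall` drops the full match and keeps group 1 from each hit.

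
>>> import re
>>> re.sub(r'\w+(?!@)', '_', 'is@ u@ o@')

Because the assertion is negative and zero-width, positions next to the forbidden text are skipped.
Matches: at [0:1] → 'i'.
`sub` substitutes '_' at each match site.

'_s@ u@ o@'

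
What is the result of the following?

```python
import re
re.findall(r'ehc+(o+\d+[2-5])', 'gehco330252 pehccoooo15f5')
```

['o330252', 'oooo15']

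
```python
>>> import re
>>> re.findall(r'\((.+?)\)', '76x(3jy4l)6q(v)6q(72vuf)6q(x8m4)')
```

['3jy4l', 'v', '72vuf', 'x8m4']

With the lazy modifier that quantifier settles for the fewest repetitions that let the rest of the pattern succeed (the atoms after it are unaffected and can still be greedy).
Matches: at [3:10] match '(3jy4l)', group 1 = '3jy4l'; at [12:15] match '(v)', group 1 = 'v'; at [17:24] match '(72vuf)', group 1 = '72vuf'; at [26:32] match '(x8m4)', group 1 = 'x8m4'.
One capturing group, so `findall` returns just the captured substring from each match — 4 in all.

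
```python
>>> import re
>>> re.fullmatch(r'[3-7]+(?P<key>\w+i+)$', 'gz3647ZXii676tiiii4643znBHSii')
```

Pattern: one or more of a character in [3-7]; then one or more of a word character, then one or more of the literal 'i' (captured as 'key'); then anchored at the end.
`re.fullmatch` is like wrapping the pattern in `^…$` (in single-line mode).
Here there's no way to consume every character, so the call returns None.

None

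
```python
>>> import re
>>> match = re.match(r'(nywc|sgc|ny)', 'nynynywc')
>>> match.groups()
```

('ny',)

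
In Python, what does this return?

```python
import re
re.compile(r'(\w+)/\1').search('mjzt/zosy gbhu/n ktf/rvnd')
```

`\1` is not a pattern — it's the concrete string captured by group 1, re-applied verbatim.
Here nothing in the string fits, so the call returns None.

None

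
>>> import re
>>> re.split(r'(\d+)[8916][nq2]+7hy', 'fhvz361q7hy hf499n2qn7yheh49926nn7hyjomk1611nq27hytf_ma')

Because the pattern has a capturing group, `split` also inserts each captured text between the pieces.

['fhvz', '36', ' hf499n2qn7yheh', '4992', 'jomk', '161', 'tf_ma']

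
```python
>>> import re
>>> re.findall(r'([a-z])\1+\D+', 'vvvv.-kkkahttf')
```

['v']

`\1` has to match the exact text group 1 already captured.
Matches: at [0:14] match 'vvvv.-kkkahttf', group 1 = 'v'.
With a single group, `findall` returns only what that group captured — 1 item.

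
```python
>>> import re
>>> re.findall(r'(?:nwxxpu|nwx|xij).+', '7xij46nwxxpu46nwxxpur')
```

Since nothing is captured, `findall` lists the 1 matched substring directly.

['xij46nwxxpu46nwxxpur']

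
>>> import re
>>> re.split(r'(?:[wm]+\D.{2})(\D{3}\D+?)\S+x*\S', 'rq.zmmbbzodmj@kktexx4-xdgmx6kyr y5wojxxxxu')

The pattern matches one or more of one of [wm], then a non-digit, then exactly 2 of any character (non-capturing group); then exactly 3 of a non-digit, then one or more of a non-digit (lazy) (captured); then one or more of a non-whitespace character, then zero or more of the literal 'x', then a non-whitespace character.
Lazy quantifiers expand one character at a time until the remainder of the pattern can match.
Matches to split on: at [4:31] → 'mmbbzodmj@kktexx4-xdgmx6kyr'.
The group in the pattern means `split` returns the separators' captures alongside the pieces.

['rq.z', 'odmj', ' y5wojxxxxu']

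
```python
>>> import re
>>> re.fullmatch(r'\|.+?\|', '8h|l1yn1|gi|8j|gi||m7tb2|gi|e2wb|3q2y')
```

`re.fullmatch` requires the pattern to consume the entire string.
Here the pattern can't cover the whole string, so the call returns None.

None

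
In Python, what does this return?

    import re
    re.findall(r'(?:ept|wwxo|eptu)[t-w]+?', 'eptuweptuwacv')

`|` is ordered: at each position the engine commits to the first alternative that works.
Matches: at [0:4] → 'eptu'; at [5:9] → 'eptu'.
`findall` yields the raw match text (2 of them) because the pattern has no groups.

['eptu', 'eptu']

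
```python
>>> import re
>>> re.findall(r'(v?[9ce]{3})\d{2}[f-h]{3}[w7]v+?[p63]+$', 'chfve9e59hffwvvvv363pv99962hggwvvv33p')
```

Pattern: optionally the literal 'v', then exactly 3 of one of [9ce] (captured); then exactly 2 of a digit, then exactly 3 of a character in [f-h], then one of [w7]; then one or more of the literal 'v' (lazy), then one or more of one of [p63]; then anchored at the end.
Matches: at [21:37] match 'v99962hggwvvv33p', group 1 = 'v999'.
With a single group, `findall` returns only what that group captured — 1 item.

['v999']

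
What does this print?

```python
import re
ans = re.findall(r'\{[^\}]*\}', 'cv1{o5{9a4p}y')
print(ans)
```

['{o5{9a4p}']

Since nothing is captured, `findall` lists the 1 matched substring directly.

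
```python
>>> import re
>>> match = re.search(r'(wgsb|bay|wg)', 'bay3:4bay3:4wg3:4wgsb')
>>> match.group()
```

The match spans [0:3] → 'bay'.

'bay'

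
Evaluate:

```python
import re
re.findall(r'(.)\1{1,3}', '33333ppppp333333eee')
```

A backreference is literal: `\1` must see the identical characters the first group matched.
`findall` collects group 1 from each match (5 total).

['3', 'p', '3', '3', 'e']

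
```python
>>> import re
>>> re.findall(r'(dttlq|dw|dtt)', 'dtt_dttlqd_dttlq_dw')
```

`|` is ordered: at each position the engine commits to the first alternative that works.
Scanning left to right: at [0:3] match 'dtt', group 1 = 'dtt'; at [4:9] match 'dttlq', group 1 = 'dttlq'; at [11:16] match 'dttlq', group 1 = 'dttlq'; at [17:19] match 'dw', group 1 = 'dw'.
`findall` collects group 1 from each match (4 total).

['dtt', 'dttlq', 'dttlq', 'dw']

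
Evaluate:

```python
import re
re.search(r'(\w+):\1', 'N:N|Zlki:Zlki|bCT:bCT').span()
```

`\1` has to match the exact text group 1 already captured.
Unlike `match`, `search` isn't anchored — it looks for the pattern anywhere in the string.
The match spans [0:3] → 'N:N'.
Captured: group 1 = 'N'.

(0, 3)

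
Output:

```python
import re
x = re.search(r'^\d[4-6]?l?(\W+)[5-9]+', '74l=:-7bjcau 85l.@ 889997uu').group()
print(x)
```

74l=:-7

This matches anchored at the start of the string; then a digit, then optionally a character in [4-6], then optionally the literal 'l'; then one or more of a non-word character (captured); then one or more of a character in [5-9].
`search` walks the string left to right and returns the first match it finds.
The match spans [0:7] → '74l=:-7'.
Captured: group 1 = '=:-'.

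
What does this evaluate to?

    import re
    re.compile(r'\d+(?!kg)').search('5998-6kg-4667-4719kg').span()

Because the assertion is negative and zero-width, positions next to the forbidden text are skipped.
The match spans [0:4] → '5998'.

(0, 4)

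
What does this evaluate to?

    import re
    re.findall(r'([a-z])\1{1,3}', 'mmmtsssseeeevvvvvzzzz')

['m', 's', 'e', 'v', 'z']

The backreference `\1` re-matches whatever the first group consumed, character for character.
Scanning left to right: at [0:3] match 'mmm', group 1 = 'm'; at [4:8] match 'ssss', group 1 = 's'; at [8:12] match 'eeee', group 1 = 'e'; at [12:16] match 'vvvv', group 1 = 'v'; at [17:21] match 'zzzz', group 1 = 'z'.
`findall` collects group 1 from each match (5 total).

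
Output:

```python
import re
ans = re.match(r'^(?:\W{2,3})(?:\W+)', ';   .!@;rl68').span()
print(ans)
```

(0, 8)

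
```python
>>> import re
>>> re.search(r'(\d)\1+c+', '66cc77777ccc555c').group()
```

'66cc'

After group 1 captures some text, `\1` only succeeds where that same text appears again.
The match spans [0:4] → '66cc'.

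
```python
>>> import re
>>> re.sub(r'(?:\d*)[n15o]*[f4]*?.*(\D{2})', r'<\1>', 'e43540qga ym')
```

'<ym>'

This matches zero or more of a digit (non-capturing group); then zero or more of one of [n15o], then zero or more of one of [f4] (lazy), then zero or more of any character; then exactly 2 of a non-digit (captured).
Matches: at [0:12] → 'e43540qga ym'.
Each match is replaced using the text its own group 1 captured.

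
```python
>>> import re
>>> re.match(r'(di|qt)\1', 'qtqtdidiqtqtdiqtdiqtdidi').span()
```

With `match`, the pattern is implicitly anchored at the beginning.
The match spans [0:4] → 'qtqt'.

(0, 4)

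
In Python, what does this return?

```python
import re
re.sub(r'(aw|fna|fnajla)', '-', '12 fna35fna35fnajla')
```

Alternation isn't longest-match — the leftmost alternative that fits at this position is chosen.
Matches: at [3:6] → 'fna'; at [8:11] → 'fna'; at [13:16] → 'fna'.
Every occurrence is swapped for '-'.

'12 -35-35-jla'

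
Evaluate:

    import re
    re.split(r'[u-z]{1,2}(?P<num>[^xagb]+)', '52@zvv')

Pattern: 1 to 2 of a character in [u-z]; then one or more of any character except [xagb] (captured as 'num').
Matches to split on: at [3:6] → 'zvv'.
Because the pattern has a capturing group, `split` also inserts each captured text between the pieces.

['52@', 'v', '']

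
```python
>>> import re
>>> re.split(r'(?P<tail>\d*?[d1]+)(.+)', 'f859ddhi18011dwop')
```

['f', '859dd', 'hi18011dwop', '']

Pattern: zero or more of a digit (lazy), then one or more of one of [d1] (captured as 'tail'); then one or more of any character (captured).
Matches to split on: at [1:17] → '859ddhi18011dwop'.
With a capturing group present, the delimiter's captured portion is kept in the result list.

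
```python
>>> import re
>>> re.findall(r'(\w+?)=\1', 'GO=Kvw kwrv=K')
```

The backreference `\1` re-matches whatever the first group consumed, character for character.
Because there's exactly one group, `findall` drops the full match and keeps group 1 from each hit.
Nothing in the string satisfies the pattern, so the list is empty.

[]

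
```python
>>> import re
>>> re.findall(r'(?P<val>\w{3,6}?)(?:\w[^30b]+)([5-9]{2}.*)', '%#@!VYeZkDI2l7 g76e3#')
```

[('VYe', '76e3#')]

The pattern matches 3 to 6 of a word character (lazy) (captured as 'val'); then a word character, then one or more of any character except [30b] (non-capturing group); then exactly 2 of a character in [5-9], then zero or more of any character (captured).
A `+?`/`*?`/`{m,n}?` starts at its minimum and grows only as far as needed for what follows to match.
Walking the string: at [4:21] match 'VYeZkDI2l7 g76e3#', groups = ('VYe', '76e3#').
With 2 capturing groups, `findall` returns a 2-tuple per match.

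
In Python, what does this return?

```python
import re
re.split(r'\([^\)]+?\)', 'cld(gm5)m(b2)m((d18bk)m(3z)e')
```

['cld', 'm', 'm', 'm', 'e']

Splitting on the pattern gives 5 pieces.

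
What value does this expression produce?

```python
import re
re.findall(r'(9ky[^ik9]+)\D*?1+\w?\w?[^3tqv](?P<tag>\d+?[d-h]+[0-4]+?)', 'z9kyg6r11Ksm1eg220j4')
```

[('9kyg6r1', '1eg2')]

With 2 capturing groups, `findall` returns a 2-tuple per match.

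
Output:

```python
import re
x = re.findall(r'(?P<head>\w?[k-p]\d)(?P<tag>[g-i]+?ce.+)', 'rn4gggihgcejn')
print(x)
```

[('rn4', 'gggihgcejn')]

Pattern: optionally a word character, then a character in [k-p], then a digit (captured as 'head'); then one or more of a character in [g-i] (lazy), then the literal 'ce', then one or more of any character (captured as 'tag').
Matches: at [0:13] match 'rn4gggihgcejn', groups = ('rn4', 'gggihgcejn').
2 groups means the one result is a tuple of 2 captured strings — 1 here.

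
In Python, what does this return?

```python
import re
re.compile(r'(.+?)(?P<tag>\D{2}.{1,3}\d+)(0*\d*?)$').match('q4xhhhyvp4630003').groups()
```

Pattern: one or more of any character (lazy) (captured); then exactly 2 of a non-digit, then 1 to 3 of any character, then one or more of a digit (captured as 'tag'); then zero or more of the literal '0', then zero or more of a digit (lazy) (captured); then anchored at the end.
A `+?`/`*?`/`{m,n}?` starts at its minimum and grows only as far as needed for what follows to match.
With `match`, the pattern is implicitly anchored at the beginning.
The match spans [0:16] → 'q4xhhhyvp4630003'.
Captured: group 1 = 'q4xh', group 2 = 'hhyvp4630003', group 3 = ''.

('q4xh', 'hhyvp4630003', '')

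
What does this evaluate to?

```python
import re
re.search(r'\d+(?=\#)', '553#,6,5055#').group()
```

'553'

The `(?=…)`/`(?<=…)` assertion just peeks at neighbouring text; it doesn't advance the match position.
The match spans [0:3] → '553'.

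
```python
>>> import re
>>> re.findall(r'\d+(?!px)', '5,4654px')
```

['5', '465']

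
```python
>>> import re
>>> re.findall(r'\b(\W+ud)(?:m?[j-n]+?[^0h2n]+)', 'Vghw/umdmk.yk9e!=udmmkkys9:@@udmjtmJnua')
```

['!=ud']

Pattern: a word boundary (`\b`, zero-width); then one or more of a non-word character, then the literal 'ud' (captured); then optionally the literal 'm', then one or more of a character in [j-n] (lazy), then one or more of any character except [0h2n] (non-capturing group).
Because there's exactly one group, `findall` drops the full match and keeps group 1 from the one hit.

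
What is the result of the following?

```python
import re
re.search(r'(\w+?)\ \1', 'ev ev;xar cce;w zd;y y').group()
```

'ev ev'

`\1` has to match the exact text group 1 already captured.
The match spans [0:5] → 'ev ev'.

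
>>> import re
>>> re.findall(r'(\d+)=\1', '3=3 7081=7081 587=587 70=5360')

`\1` has to match the exact text group 1 already captured.
With a single group, `findall` returns only what that group captured — 3 items.

['3', '7081', '587']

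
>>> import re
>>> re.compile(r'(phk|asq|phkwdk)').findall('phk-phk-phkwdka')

['phk', 'phk', 'phk']

`|` is ordered: at each position the engine commits to the first alternative that works.
Walking the string: at [0:3] match 'phk', group 1 = 'phk'; at [4:7] match 'phk', group 1 = 'phk'; at [8:11] match 'phk', group 1 = 'phk'.
One capturing group, so `findall` returns just the captured substring from each match — 3 in all.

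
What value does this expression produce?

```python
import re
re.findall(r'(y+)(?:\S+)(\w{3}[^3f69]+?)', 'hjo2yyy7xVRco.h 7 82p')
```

[('yyy', 'Rco.')]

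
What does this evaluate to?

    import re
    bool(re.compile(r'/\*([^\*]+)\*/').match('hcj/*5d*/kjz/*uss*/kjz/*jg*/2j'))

False

`re.match` only tries the pattern at the start of the string.
Here the string doesn't start with a match, so the call returns None, and `bool(None)` is False.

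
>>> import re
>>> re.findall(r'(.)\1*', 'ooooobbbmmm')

After group 1 captures some text, `\1` only succeeds where that same text appears again.
One capturing group, so `findall` returns just the captured substring from each match — 3 in all.

['o', 'b', 'm']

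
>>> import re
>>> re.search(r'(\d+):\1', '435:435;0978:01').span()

(0, 7)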